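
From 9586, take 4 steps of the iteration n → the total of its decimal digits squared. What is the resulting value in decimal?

37

9586 → 9² + 5² + 8² + 6² = 206
206 → 2² + 0² + 6² = 40
40 → 4² + 0² = 16
16 → 1² + 6² = 37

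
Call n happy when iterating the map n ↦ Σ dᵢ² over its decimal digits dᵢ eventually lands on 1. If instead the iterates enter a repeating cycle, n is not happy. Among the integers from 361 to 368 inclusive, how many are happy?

4

361: 361 → 46 → 52 → 29 → 85 → 89 → 145 → 42 → 20 → 4 → 16 → 37 → 58 → 89  — not happy
362: 362 → 49 → 97 → 130 → 10 → 1  — happy
363: 363 → 54 → 41 → 17 → 50 → 25 → 29 → 85 → 89 → 145 → 42 → 20 → 4 → 16 → 37 → 58 → 89  — not happy
364: 364 → 61 → 37 → 58 → 89 → 145 → 42 → 20 → 4 → 16 → 37  — not happy
365: 365 → 70 → 49 → 97 → 130 → 10 → 1  — happy
366: 366 → 81 → 65 → 61 → 37 → 58 → 89 → 145 → 42 → 20 → 4 → 16 → 37  — not happy
367: 367 → 94 → 97 → 130 → 10 → 1  — happy
368: 368 → 109 → 82 → 68 → 100 → 1  — happy
happy: 362, 365, 367, 368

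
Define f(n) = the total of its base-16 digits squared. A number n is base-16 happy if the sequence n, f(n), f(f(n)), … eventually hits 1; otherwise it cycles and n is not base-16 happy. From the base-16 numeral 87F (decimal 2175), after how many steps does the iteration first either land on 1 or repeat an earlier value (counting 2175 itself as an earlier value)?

2175 = (8,7,15)_16 → 8² + 7² + 15² = 338
338 = (1,5,2)_16 → 1² + 5² + 2² = 30
30 = (1,14)_16 → 1² + 14² = 197
197 = (12,5)_16 → 12² + 5² = 169
169 = (10,9)_16 → 10² + 9² = 181
181 = (11,5)_16 → 11² + 5² = 146
146 = (9,2)_16 → 9² + 2² = 85
85 = (5,5)_16 → 5² + 5² = 50
50 = (3,2)_16 → 3² + 2² = 13
13 = (13)_16 → 13² = 169  — 169 repeats.
That took 10 steps.

10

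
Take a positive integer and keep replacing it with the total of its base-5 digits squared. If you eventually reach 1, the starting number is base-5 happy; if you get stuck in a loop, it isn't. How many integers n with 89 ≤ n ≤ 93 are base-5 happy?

89: 89 → 29 → 17 → 13 → 13  (repeats 13)
90: 90 → 18 → 18  (repeats 18)
91: 91 → 19 → 25 → 1  (reaches 1)
92: 92 → 22 → 20 → 16 → 10 → 4 → 16  (repeats 16)
93: 93 → 27 → 5 → 1  (reaches 1)
base-5 happy: 91, 93

2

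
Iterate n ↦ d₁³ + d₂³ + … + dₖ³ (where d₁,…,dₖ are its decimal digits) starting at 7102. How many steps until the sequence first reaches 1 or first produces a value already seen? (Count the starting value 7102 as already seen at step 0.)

7102 → 352
352 → 160
160 → 217
217 → 352  — 352 repeats.
That took 4 steps.

4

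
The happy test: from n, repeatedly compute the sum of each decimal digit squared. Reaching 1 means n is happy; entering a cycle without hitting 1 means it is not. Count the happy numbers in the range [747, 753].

747: 747 → 114 → 18 → 65 → 61 → 37 → 58 → 89 → 145 → 42 → 20 → 4 → 16 → 37  (repeats 37)
748: 748 → 129 → 86 → 100 → 1  (reaches 1)
749: 749 → 146 → 53 → 34 → 25 → 29 → 85 → 89 → 145 → 42 → 20 → 4 → 16 → 37 → 58 → 89  (repeats 89)
750: 750 → 74 → 65 → 61 → 37 → 58 → 89 → 145 → 42 → 20 → 4 → 16 → 37  (repeats 37)
751: 751 → 75 → 74 → 65 → 61 → 37 → 58 → 89 → 145 → 42 → 20 → 4 → 16 → 37  (repeats 37)
752: 752 → 78 → 113 → 11 → 2 → 4 → 16 → 37 → 58 → 89 → 145 → 42 → 20 → 4  (repeats 4)
753: 753 → 83 → 73 → 58 → 89 → 145 → 42 → 20 → 4 → 16 → 37 → 58  (repeats 58)
happy: 748

1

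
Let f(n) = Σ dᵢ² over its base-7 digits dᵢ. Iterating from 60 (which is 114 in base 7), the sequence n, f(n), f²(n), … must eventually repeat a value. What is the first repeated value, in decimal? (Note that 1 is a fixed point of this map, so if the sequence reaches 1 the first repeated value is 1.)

2

60 = (1,1,4)_7 → 1² + 1² + 4² = 18
18 = (2,4)_7 → 2² + 4² = 20
20 = (2,6)_7 → 2² + 6² = 40
40 = (5,5)_7 → 5² + 5² = 50
50 = (1,0,1)_7 → 1² + 0² + 1² = 2
2 = (2)_7 → 2² = 4
4 = (4)_7 → 4² = 16
16 = (2,2)_7 → 2² + 2² = 8
8 = (1,1)_7 → 1² + 1² = 2  — 2 already appeared earlier.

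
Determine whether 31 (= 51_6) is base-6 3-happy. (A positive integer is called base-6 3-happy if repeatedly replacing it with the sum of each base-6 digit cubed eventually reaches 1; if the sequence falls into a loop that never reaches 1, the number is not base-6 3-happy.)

31 = (5,1)_6 → 126
126 = (3,3,0)_6 → 54
54 = (1,3,0)_6 → 28
28 = (4,4)_6 → 128
128 = (3,3,2)_6 → 62
62 = (1,4,2)_6 → 73
73 = (2,0,1)_6 → 9
9 = (1,3)_6 → 28  — 28 already seen; the sequence cycles without reaching 1.

not base-6 3-happy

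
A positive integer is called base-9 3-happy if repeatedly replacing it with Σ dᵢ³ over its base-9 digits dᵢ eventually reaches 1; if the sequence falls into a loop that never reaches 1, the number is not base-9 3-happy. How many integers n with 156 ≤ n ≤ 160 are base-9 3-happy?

156: 156 → 540 → 432 → 152 → 856 → 128 → 134 → 638 → 1198 → 470 → 476 → 980 → 540  (repeats 540)
157: 157 → 577 → 345 → 99 → 9 → 1  (reaches 1)
158: 158 → 638 → 1198 → 470 → 476 → 980 → 540 → 432 → 152 → 856 → 128 → 134 → 638  (repeats 638)
159: 159 → 729 → 1  (reaches 1)
160: 160 → 856 → 128 → 134 → 638 → 1198 → 470 → 476 → 980 → 540 → 432 → 152 → 856  (repeats 856)
base-9 3-happy: 157, 159

2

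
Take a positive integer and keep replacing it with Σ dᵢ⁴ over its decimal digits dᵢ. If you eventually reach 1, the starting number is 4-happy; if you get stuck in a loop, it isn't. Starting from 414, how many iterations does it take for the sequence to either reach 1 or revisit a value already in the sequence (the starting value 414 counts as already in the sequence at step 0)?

414 → 4⁴ + 1⁴ + 4⁴ = 513
513 → 5⁴ + 1⁴ + 3⁴ = 707
707 → 7⁴ + 0⁴ + 7⁴ = 4802
4802 → 4⁴ + 8⁴ + 0⁴ + 2⁴ = 4368
4368 → 4⁴ + 3⁴ + 6⁴ + 8⁴ = 5729
5729 → 5⁴ + 7⁴ + 2⁴ + 9⁴ = 9603
9603 → 9⁴ + 6⁴ + 0⁴ + 3⁴ = 7938
7938 → 7⁴ + 9⁴ + 3⁴ + 8⁴ = 13139
13139 → 1⁴ + 3⁴ + 1⁴ + 3⁴ + 9⁴ = 6725
6725 → 6⁴ + 7⁴ + 2⁴ + 5⁴ = 4338
4338 → 4⁴ + 3⁴ + 3⁴ + 8⁴ = 4514
4514 → 4⁴ + 5⁴ + 1⁴ + 4⁴ = 1138
1138 → 1⁴ + 1⁴ + 3⁴ + 8⁴ = 4179
4179 → 4⁴ + 1⁴ + 7⁴ + 9⁴ = 9219
9219 → 9⁴ + 2⁴ + 1⁴ + 9⁴ = 13139  — 13139 repeats.
That took 15 steps.

15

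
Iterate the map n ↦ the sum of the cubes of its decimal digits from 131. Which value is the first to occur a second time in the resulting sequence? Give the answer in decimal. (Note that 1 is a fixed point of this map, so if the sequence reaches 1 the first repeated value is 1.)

131 → 1³ + 3³ + 1³ = 29
29 → 2³ + 9³ = 737
737 → 7³ + 3³ + 7³ = 713
713 → 7³ + 1³ + 3³ = 371
371 → 3³ + 7³ + 1³ = 371  — 371 already appeared earlier.

371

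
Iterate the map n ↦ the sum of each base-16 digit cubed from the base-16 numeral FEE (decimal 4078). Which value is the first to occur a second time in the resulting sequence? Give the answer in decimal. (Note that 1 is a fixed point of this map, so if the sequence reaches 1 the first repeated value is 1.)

4078 = (15,14,14)_16 → 15³ + 14³ + 14³ = 3375 + 2744 + 2744 = 8863
8863 = (2,2,9,15)_16 → 2³ + 2³ + 9³ + 15³ = 8 + 8 + 729 + 3375 = 4120
4120 = (1,0,1,8)_16 → 1³ + 0³ + 1³ + 8³ = 1 + 0 + 1 + 512 = 514
514 = (2,0,2)_16 → 2³ + 0³ + 2³ = 8 + 0 + 8 = 16
16 = (1,0)_16 → 1³ + 0³ = 1 + 0 = 1  — reached the fixed point 1.
1 → 1, so 1 is the first repeated value.

1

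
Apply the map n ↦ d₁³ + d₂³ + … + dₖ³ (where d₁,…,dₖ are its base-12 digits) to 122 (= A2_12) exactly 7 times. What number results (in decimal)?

122 = (10,2)_12 → 10³ + 2³ = 1000 + 8 = 1008
1008 = (7,0,0)_12 → 7³ + 0³ + 0³ = 343 + 0 + 0 = 343
343 = (2,4,7)_12 → 2³ + 4³ + 7³ = 8 + 64 + 343 = 415
415 = (2,10,7)_12 → 2³ + 10³ + 7³ = 8 + 1000 + 343 = 1351
1351 = (9,4,7)_12 → 9³ + 4³ + 7³ = 729 + 64 + 343 = 1136
1136 = (7,10,8)_12 → 7³ + 10³ + 8³ = 343 + 1000 + 512 = 1855
1855 = (1,0,10,7)_12 → 1³ + 0³ + 10³ + 7³ = 1 + 0 + 1000 + 343 = 1344

1344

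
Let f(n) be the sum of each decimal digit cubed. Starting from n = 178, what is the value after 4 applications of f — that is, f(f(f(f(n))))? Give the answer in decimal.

178 → 1³ + 7³ + 8³ = 856
856 → 8³ + 5³ + 6³ = 853
853 → 8³ + 5³ + 3³ = 664
664 → 6³ + 6³ + 4³ = 496

496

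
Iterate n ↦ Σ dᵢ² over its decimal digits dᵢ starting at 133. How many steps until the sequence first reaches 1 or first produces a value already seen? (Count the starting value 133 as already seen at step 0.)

133 → 1² + 3² + 3² = 1 + 9 + 9 = 19
19 → 1² + 9² = 1 + 81 = 82
82 → 8² + 2² = 64 + 4 = 68
68 → 6² + 8² = 36 + 64 = 100
100 → 1² + 0² + 0² = 1 + 0 + 0 = 1  — reached 1.
That took 5 steps.

5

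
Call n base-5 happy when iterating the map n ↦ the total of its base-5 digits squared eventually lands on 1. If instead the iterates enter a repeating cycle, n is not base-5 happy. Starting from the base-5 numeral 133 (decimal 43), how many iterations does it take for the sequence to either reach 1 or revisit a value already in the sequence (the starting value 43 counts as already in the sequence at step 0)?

43 = (1,3,3)_5 → 1² + 3² + 3² = 19
19 = (3,4)_5 → 3² + 4² = 25
25 = (1,0,0)_5 → 1² + 0² + 0² = 1  — reached 1.
That took 3 steps.

3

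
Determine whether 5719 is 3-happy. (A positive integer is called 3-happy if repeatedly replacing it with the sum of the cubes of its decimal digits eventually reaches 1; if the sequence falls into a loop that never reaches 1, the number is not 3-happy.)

5719 → 5³ + 7³ + 1³ + 9³ = 1198
1198 → 1³ + 1³ + 9³ + 8³ = 1243
1243 → 1³ + 2³ + 4³ + 3³ = 100
100 → 1³ + 0³ + 0³ = 1  — reached 1.

3-happy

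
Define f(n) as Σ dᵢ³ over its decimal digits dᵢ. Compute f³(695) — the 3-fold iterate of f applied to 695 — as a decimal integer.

695 → 6³ + 9³ + 5³ = 1070
1070 → 1³ + 0³ + 7³ + 0³ = 344
344 → 3³ + 4³ + 4³ = 155

155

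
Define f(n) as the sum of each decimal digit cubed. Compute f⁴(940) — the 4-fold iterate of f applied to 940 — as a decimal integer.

919

940 → 9³ + 4³ + 0³ = 793
793 → 7³ + 9³ + 3³ = 1099
1099 → 1³ + 0³ + 9³ + 9³ = 1459
1459 → 1³ + 4³ + 5³ + 9³ = 919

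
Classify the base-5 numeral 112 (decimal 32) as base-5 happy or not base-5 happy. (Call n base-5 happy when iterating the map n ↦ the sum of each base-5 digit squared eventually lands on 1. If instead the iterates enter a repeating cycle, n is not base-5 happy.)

32 = (1,1,2)_5 → 1² + 1² + 2² = 6
6 = (1,1)_5 → 1² + 1² = 2
2 = (2)_5 → 2² = 4
4 = (4)_5 → 4² = 16
16 = (3,1)_5 → 3² + 1² = 10
10 = (2,0)_5 → 2² + 0² = 4  — 4 already seen; the sequence cycles without reaching 1.

not base-5 happy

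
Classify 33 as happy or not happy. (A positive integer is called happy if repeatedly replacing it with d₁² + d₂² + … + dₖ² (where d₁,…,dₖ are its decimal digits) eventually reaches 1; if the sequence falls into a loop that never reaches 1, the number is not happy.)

not happy

33 → 18
18 → 65
65 → 61
61 → 37
37 → 58
58 → 89
89 → 145
145 → 42
42 → 20
20 → 4
4 → 16
16 → 37  — 37 already seen; the sequence cycles without reaching 1.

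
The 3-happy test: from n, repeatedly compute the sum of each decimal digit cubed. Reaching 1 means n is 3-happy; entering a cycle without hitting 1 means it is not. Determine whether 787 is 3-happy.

787 → 7³ + 8³ + 7³ = 343 + 512 + 343 = 1198
1198 → 1³ + 1³ + 9³ + 8³ = 1 + 1 + 729 + 512 = 1243
1243 → 1³ + 2³ + 4³ + 3³ = 1 + 8 + 64 + 27 = 100
100 → 1³ + 0³ + 0³ = 1 + 0 + 0 = 1  — reached 1.

3-happy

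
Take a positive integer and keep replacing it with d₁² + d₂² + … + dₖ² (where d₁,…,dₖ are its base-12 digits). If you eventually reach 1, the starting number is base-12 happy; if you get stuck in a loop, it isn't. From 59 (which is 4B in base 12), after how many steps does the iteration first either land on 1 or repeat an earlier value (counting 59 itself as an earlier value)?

59 = (4,11)_12 → 4² + 11² = 137
137 = (11,5)_12 → 11² + 5² = 146
146 = (1,0,2)_12 → 1² + 0² + 2² = 5
5 = (5)_12 → 5² = 25
25 = (2,1)_12 → 2² + 1² = 5  — 5 repeats.
That took 5 steps.

5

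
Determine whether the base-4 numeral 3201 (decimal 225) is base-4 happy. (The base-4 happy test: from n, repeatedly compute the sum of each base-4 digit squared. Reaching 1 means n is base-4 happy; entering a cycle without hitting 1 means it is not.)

225 = (3,2,0,1)_4 → 3² + 2² + 0² + 1² = 9 + 4 + 0 + 1 = 14
14 = (3,2)_4 → 3² + 2² = 9 + 4 = 13
13 = (3,1)_4 → 3² + 1² = 9 + 1 = 10
10 = (2,2)_4 → 2² + 2² = 4 + 4 = 8
8 = (2,0)_4 → 2² + 0² = 4 + 0 = 4
4 = (1,0)_4 → 1² + 0² = 1 + 0 = 1  — reached 1.

base-4 happy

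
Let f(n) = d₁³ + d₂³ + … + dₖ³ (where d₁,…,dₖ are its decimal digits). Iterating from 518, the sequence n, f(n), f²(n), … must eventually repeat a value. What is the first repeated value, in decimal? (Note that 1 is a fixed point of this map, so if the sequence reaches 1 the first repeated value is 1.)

518 → 5³ + 1³ + 8³ = 125 + 1 + 512 = 638
638 → 6³ + 3³ + 8³ = 216 + 27 + 512 = 755
755 → 7³ + 5³ + 5³ = 343 + 125 + 125 = 593
593 → 5³ + 9³ + 3³ = 125 + 729 + 27 = 881
881 → 8³ + 8³ + 1³ = 512 + 512 + 1 = 1025
1025 → 1³ + 0³ + 2³ + 5³ = 1 + 0 + 8 + 125 = 134
134 → 1³ + 3³ + 4³ = 1 + 27 + 64 = 92
92 → 9³ + 2³ = 729 + 8 = 737
737 → 7³ + 3³ + 7³ = 343 + 27 + 343 = 713
713 → 7³ + 1³ + 3³ = 343 + 1 + 27 = 371
371 → 3³ + 7³ + 1³ = 27 + 343 + 1 = 371  — 371 already appeared earlier.

371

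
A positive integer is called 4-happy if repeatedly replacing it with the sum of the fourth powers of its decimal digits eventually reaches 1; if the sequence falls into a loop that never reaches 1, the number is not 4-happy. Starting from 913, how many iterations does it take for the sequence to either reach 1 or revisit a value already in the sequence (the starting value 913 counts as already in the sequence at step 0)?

13

913 → 9⁴ + 1⁴ + 3⁴ = 6643
6643 → 6⁴ + 6⁴ + 4⁴ + 3⁴ = 2929
2929 → 2⁴ + 9⁴ + 2⁴ + 9⁴ = 13154
13154 → 1⁴ + 3⁴ + 1⁴ + 5⁴ + 4⁴ = 964
964 → 9⁴ + 6⁴ + 4⁴ = 8113
8113 → 8⁴ + 1⁴ + 1⁴ + 3⁴ = 4179
4179 → 4⁴ + 1⁴ + 7⁴ + 9⁴ = 9219
9219 → 9⁴ + 2⁴ + 1⁴ + 9⁴ = 13139
13139 → 1⁴ + 3⁴ + 1⁴ + 3⁴ + 9⁴ = 6725
6725 → 6⁴ + 7⁴ + 2⁴ + 5⁴ = 4338
4338 → 4⁴ + 3⁴ + 3⁴ + 8⁴ = 4514
4514 → 4⁴ + 5⁴ + 1⁴ + 4⁴ = 1138
1138 → 1⁴ + 1⁴ + 3⁴ + 8⁴ = 4179  — 4179 repeats.
That took 13 steps.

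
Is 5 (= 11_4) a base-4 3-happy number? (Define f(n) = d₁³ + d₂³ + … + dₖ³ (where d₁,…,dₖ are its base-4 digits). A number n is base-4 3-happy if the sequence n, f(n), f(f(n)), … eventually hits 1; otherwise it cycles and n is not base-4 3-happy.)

not base-4 3-happy

5 = (1,1)_4 → 1³ + 1³ = 1 + 1 = 2
2 = (2)_4 → 2³ = 8
8 = (2,0)_4 → 2³ + 0³ = 8 + 0 = 8  — 8 already seen; the sequence cycles without reaching 1.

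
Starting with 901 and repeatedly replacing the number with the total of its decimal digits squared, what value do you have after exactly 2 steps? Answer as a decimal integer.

68

901 → 9² + 0² + 1² = 82
82 → 8² + 2² = 68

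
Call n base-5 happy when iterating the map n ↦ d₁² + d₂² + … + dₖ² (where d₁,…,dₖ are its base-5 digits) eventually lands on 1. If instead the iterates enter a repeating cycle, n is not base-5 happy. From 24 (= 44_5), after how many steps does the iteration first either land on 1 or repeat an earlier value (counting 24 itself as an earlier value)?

7

24 = (4,4)_5 → 4² + 4² = 16 + 16 = 32
32 = (1,1,2)_5 → 1² + 1² + 2² = 1 + 1 + 4 = 6
6 = (1,1)_5 → 1² + 1² = 1 + 1 = 2
2 = (2)_5 → 2² = 4
4 = (4)_5 → 4² = 16
16 = (3,1)_5 → 3² + 1² = 9 + 1 = 10
10 = (2,0)_5 → 2² + 0² = 4 + 0 = 4  — 4 repeats.
That took 7 steps.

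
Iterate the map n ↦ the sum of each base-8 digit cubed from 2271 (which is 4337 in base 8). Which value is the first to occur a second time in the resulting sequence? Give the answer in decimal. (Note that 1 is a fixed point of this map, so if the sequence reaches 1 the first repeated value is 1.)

469

2271 = (4,3,3,7)_8 → 4³ + 3³ + 3³ + 7³ = 64 + 27 + 27 + 343 = 461
461 = (7,1,5)_8 → 7³ + 1³ + 5³ = 343 + 1 + 125 = 469
469 = (7,2,5)_8 → 7³ + 2³ + 5³ = 343 + 8 + 125 = 476
476 = (7,3,4)_8 → 7³ + 3³ + 4³ = 343 + 27 + 64 = 434
434 = (6,6,2)_8 → 6³ + 6³ + 2³ = 216 + 216 + 8 = 440
440 = (6,7,0)_8 → 6³ + 7³ + 0³ = 216 + 343 + 0 = 559
559 = (1,0,5,7)_8 → 1³ + 0³ + 5³ + 7³ = 1 + 0 + 125 + 343 = 469  — 469 already appeared earlier.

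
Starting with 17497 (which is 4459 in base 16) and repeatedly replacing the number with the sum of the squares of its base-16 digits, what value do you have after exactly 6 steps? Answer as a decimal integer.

17497 = (4,4,5,9)_16 → 4² + 4² + 5² + 9² = 138
138 = (8,10)_16 → 8² + 10² = 164
164 = (10,4)_16 → 10² + 4² = 116
116 = (7,4)_16 → 7² + 4² = 65
65 = (4,1)_16 → 4² + 1² = 17
17 = (1,1)_16 → 1² + 1² = 2

2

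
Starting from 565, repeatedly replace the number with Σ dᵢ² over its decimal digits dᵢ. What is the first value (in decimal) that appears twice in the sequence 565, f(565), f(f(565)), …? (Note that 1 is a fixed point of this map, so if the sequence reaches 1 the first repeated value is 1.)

1

565 → 5² + 6² + 5² = 86
86 → 8² + 6² = 100
100 → 1² + 0² + 0² = 1  — reached the fixed point 1.
1 → 1, so 1 is the first repeated value.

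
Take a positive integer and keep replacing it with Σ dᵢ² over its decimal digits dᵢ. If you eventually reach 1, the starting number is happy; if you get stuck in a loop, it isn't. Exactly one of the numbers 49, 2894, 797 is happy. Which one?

49

49: 49 → 97 → 130 → 10 → 1  — reaches 1 (happy)
2894: 2894 → 165 → 62 → 40 → 16 → 37 → 58 → 89 → 145 → 42 → 20 → 4 → 16  — repeats 16 (not happy)
797: 797 → 179 → 131 → 11 → 2 → 4 → 16 → 37 → 58 → 89 → 145 → 42 → 20 → 4  — repeats 4 (not happy)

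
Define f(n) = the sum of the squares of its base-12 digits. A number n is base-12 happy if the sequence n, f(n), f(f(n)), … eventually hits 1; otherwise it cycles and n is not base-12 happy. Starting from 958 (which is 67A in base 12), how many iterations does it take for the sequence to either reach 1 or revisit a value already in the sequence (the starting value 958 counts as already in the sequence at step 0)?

4

958 = (6,7,10)_12 → 6² + 7² + 10² = 185
185 = (1,3,5)_12 → 1² + 3² + 5² = 35
35 = (2,11)_12 → 2² + 11² = 125
125 = (10,5)_12 → 10² + 5² = 125  — 125 repeats.
That took 4 steps.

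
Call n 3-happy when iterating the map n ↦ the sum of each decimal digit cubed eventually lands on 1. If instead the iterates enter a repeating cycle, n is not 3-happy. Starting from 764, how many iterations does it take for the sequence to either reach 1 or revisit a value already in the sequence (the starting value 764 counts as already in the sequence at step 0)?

764 → 7³ + 6³ + 4³ = 623
623 → 6³ + 2³ + 3³ = 251
251 → 2³ + 5³ + 1³ = 134
134 → 1³ + 3³ + 4³ = 92
92 → 9³ + 2³ = 737
737 → 7³ + 3³ + 7³ = 713
713 → 7³ + 1³ + 3³ = 371
371 → 3³ + 7³ + 1³ = 371  — 371 repeats.
That took 8 steps.

8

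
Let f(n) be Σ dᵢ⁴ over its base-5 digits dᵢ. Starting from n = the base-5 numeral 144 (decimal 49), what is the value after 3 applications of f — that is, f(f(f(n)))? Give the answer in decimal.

353

49 = (1,4,4)_5 → 1⁴ + 4⁴ + 4⁴ = 1 + 256 + 256 = 513
513 = (4,0,2,3)_5 → 4⁴ + 0⁴ + 2⁴ + 3⁴ = 256 + 0 + 16 + 81 = 353
353 = (2,4,0,3)_5 → 2⁴ + 4⁴ + 0⁴ + 3⁴ = 16 + 256 + 0 + 81 = 353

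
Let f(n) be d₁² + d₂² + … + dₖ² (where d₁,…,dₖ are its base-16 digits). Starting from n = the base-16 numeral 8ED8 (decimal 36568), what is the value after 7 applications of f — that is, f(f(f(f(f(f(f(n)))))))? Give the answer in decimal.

36568 = (8,14,13,8)_16 → 8² + 14² + 13² + 8² = 64 + 196 + 169 + 64 = 493
493 = (1,14,13)_16 → 1² + 14² + 13² = 1 + 196 + 169 = 366
366 = (1,6,14)_16 → 1² + 6² + 14² = 1 + 36 + 196 = 233
233 = (14,9)_16 → 14² + 9² = 196 + 81 = 277
277 = (1,1,5)_16 → 1² + 1² + 5² = 1 + 1 + 25 = 27
27 = (1,11)_16 → 1² + 11² = 1 + 121 = 122
122 = (7,10)_16 → 7² + 10² = 49 + 100 = 149

149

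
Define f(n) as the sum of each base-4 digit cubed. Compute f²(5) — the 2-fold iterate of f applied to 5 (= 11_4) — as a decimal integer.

5 = (1,1)_4 → 1³ + 1³ = 2
2 = (2)_4 → 2³ = 8

8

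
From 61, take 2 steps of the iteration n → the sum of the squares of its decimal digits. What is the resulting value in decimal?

58

61 → 6² + 1² = 37
37 → 3² + 7² = 58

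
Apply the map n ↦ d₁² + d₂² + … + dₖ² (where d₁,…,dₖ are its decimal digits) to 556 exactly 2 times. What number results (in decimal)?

100

556 → 5² + 5² + 6² = 86
86 → 8² + 6² = 100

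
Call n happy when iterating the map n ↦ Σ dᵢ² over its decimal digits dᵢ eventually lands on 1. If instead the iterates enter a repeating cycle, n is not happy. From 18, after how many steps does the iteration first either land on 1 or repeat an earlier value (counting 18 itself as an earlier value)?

11

18 → 1² + 8² = 65
65 → 6² + 5² = 61
61 → 6² + 1² = 37
37 → 3² + 7² = 58
58 → 5² + 8² = 89
89 → 8² + 9² = 145
145 → 1² + 4² + 5² = 42
42 → 4² + 2² = 20
20 → 2² + 0² = 4
4 → 4² = 16
16 → 1² + 6² = 37  — 37 repeats.
That took 11 steps.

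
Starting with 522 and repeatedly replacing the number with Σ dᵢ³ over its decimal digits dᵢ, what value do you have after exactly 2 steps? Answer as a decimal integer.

522 → 5³ + 2³ + 2³ = 141
141 → 1³ + 4³ + 1³ = 66

66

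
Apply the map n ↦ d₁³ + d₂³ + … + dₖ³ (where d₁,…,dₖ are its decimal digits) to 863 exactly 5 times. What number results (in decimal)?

134

863 → 8³ + 6³ + 3³ = 755
755 → 7³ + 5³ + 5³ = 593
593 → 5³ + 9³ + 3³ = 881
881 → 8³ + 8³ + 1³ = 1025
1025 → 1³ + 0³ + 2³ + 5³ = 134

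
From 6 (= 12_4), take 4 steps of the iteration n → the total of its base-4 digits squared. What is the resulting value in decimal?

6 = (1,2)_4 → 1² + 2² = 1 + 4 = 5
5 = (1,1)_4 → 1² + 1² = 1 + 1 = 2
2 = (2)_4 → 2² = 4
4 = (1,0)_4 → 1² + 0² = 1 + 0 = 1

1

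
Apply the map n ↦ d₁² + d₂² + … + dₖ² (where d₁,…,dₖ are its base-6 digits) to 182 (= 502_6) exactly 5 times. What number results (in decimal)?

182 = (5,0,2)_6 → 29
29 = (4,5)_6 → 41
41 = (1,0,5)_6 → 26
26 = (4,2)_6 → 20
20 = (3,2)_6 → 13

13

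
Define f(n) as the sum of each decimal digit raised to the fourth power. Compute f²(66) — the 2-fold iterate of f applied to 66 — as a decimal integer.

66 → 6⁴ + 6⁴ = 2592
2592 → 2⁴ + 5⁴ + 9⁴ + 2⁴ = 7218

7218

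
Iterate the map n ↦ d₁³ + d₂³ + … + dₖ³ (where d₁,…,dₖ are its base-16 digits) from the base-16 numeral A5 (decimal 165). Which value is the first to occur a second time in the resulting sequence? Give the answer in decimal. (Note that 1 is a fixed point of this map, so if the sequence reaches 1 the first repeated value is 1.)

72

165 = (10,5)_16 → 10³ + 5³ = 1125
1125 = (4,6,5)_16 → 4³ + 6³ + 5³ = 405
405 = (1,9,5)_16 → 1³ + 9³ + 5³ = 855
855 = (3,5,7)_16 → 3³ + 5³ + 7³ = 495
495 = (1,14,15)_16 → 1³ + 14³ + 15³ = 6120
6120 = (1,7,14,8)_16 → 1³ + 7³ + 14³ + 8³ = 3600
3600 = (14,1,0)_16 → 14³ + 1³ + 0³ = 2745
2745 = (10,11,9)_16 → 10³ + 11³ + 9³ = 3060
3060 = (11,15,4)_16 → 11³ + 15³ + 4³ = 4770
4770 = (1,2,10,2)_16 → 1³ + 2³ + 10³ + 2³ = 1017
1017 = (3,15,9)_16 → 3³ + 15³ + 9³ = 4131
4131 = (1,0,2,3)_16 → 1³ + 0³ + 2³ + 3³ = 36
36 = (2,4)_16 → 2³ + 4³ = 72
72 = (4,8)_16 → 4³ + 8³ = 576
576 = (2,4,0)_16 → 2³ + 4³ + 0³ = 72  — 72 already appeared earlier.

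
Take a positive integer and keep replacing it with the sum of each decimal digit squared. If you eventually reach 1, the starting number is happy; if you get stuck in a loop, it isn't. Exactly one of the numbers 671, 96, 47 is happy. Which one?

671: 671 → 86 → 100 → 1  — reaches 1 (happy)
96: 96 → 117 → 51 → 26 → 40 → 16 → 37 → 58 → 89 → 145 → 42 → 20 → 4 → 16  — repeats 16 (not happy)
47: 47 → 65 → 61 → 37 → 58 → 89 → 145 → 42 → 20 → 4 → 16 → 37  — repeats 37 (not happy)

671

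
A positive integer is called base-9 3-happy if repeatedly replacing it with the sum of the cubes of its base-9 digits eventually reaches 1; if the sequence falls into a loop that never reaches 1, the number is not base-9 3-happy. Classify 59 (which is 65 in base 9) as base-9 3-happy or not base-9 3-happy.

59 = (6,5)_9 → 341
341 = (4,1,8)_9 → 577
577 = (7,1,1)_9 → 345
345 = (4,2,3)_9 → 99
99 = (1,2,0)_9 → 9
9 = (1,0)_9 → 1  — reached 1.

base-9 3-happy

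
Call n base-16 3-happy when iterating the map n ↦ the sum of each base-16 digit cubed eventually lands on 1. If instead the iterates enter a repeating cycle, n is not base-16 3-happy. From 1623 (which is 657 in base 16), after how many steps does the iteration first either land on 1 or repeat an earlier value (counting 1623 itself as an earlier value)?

1623 = (6,5,7)_16 → 6³ + 5³ + 7³ = 684
684 = (2,10,12)_16 → 2³ + 10³ + 12³ = 2736
2736 = (10,11,0)_16 → 10³ + 11³ + 0³ = 2331
2331 = (9,1,11)_16 → 9³ + 1³ + 11³ = 2061
2061 = (8,0,13)_16 → 8³ + 0³ + 13³ = 2709
2709 = (10,9,5)_16 → 10³ + 9³ + 5³ = 1854
1854 = (7,3,14)_16 → 7³ + 3³ + 14³ = 3114
3114 = (12,2,10)_16 → 12³ + 2³ + 10³ = 2736  — 2736 repeats.
That took 8 steps.

8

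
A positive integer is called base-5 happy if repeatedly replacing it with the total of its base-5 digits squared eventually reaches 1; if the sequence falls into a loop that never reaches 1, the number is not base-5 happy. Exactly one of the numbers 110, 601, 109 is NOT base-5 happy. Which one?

110: 110 → 20 → 16 → 10 → 4 → 16  — repeats 16 (not base-5 happy)
601: 601 → 33 → 11 → 5 → 1  — reaches 1 (base-5 happy)
109: 109 → 33 → 11 → 5 → 1  — reaches 1 (base-5 happy)

110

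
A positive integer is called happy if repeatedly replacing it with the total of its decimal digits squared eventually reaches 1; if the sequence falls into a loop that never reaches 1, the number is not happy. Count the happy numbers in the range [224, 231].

2

224: 224 → 24 → 20 → 4 → 16 → 37 → 58 → 89 → 145 → 42 → 20  (repeats 20)
225: 225 → 33 → 18 → 65 → 61 → 37 → 58 → 89 → 145 → 42 → 20 → 4 → 16 → 37  (repeats 37)
226: 226 → 44 → 32 → 13 → 10 → 1  (reaches 1)
227: 227 → 57 → 74 → 65 → 61 → 37 → 58 → 89 → 145 → 42 → 20 → 4 → 16 → 37  (repeats 37)
228: 228 → 72 → 53 → 34 → 25 → 29 → 85 → 89 → 145 → 42 → 20 → 4 → 16 → 37 → 58 → 89  (repeats 89)
229: 229 → 89 → 145 → 42 → 20 → 4 → 16 → 37 → 58 → 89  (repeats 89)
230: 230 → 13 → 10 → 1  (reaches 1)
231: 231 → 14 → 17 → 50 → 25 → 29 → 85 → 89 → 145 → 42 → 20 → 4 → 16 → 37 → 58 → 89  (repeats 89)
happy: 226, 230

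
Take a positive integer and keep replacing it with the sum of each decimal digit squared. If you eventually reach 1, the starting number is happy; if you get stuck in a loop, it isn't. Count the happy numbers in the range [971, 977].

1

971: 971 → 131 → 11 → 2 → 4 → 16 → 37 → 58 → 89 → 145 → 42 → 20 → 4  — not happy
972: 972 → 134 → 26 → 40 → 16 → 37 → 58 → 89 → 145 → 42 → 20 → 4 → 16  — not happy
973: 973 → 139 → 91 → 82 → 68 → 100 → 1  — happy
974: 974 → 146 → 53 → 34 → 25 → 29 → 85 → 89 → 145 → 42 → 20 → 4 → 16 → 37 → 58 → 89  — not happy
975: 975 → 155 → 51 → 26 → 40 → 16 → 37 → 58 → 89 → 145 → 42 → 20 → 4 → 16  — not happy
976: 976 → 166 → 73 → 58 → 89 → 145 → 42 → 20 → 4 → 16 → 37 → 58  — not happy
977: 977 → 179 → 131 → 11 → 2 → 4 → 16 → 37 → 58 → 89 → 145 → 42 → 20 → 4  — not happy
happy: 973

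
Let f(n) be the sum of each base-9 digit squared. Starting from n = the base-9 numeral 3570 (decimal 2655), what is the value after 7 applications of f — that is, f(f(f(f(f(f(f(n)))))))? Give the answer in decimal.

2655 = (3,5,7,0)_9 → 3² + 5² + 7² + 0² = 9 + 25 + 49 + 0 = 83
83 = (1,0,2)_9 → 1² + 0² + 2² = 1 + 0 + 4 = 5
5 = (5)_9 → 5² = 25
25 = (2,7)_9 → 2² + 7² = 4 + 49 = 53
53 = (5,8)_9 → 5² + 8² = 25 + 64 = 89
89 = (1,0,8)_9 → 1² + 0² + 8² = 1 + 0 + 64 = 65
65 = (7,2)_9 → 7² + 2² = 49 + 4 = 53

53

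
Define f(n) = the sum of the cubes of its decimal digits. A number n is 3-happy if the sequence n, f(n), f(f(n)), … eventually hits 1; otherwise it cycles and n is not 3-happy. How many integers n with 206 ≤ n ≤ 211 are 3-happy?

1

206: 206 → 224 → 80 → 512 → 134 → 92 → 737 → 713 → 371 → 371  — not 3-happy
207: 207 → 351 → 153 → 153  — not 3-happy
208: 208 → 520 → 133 → 55 → 250 → 133  — not 3-happy
209: 209 → 737 → 713 → 371 → 371  — not 3-happy
210: 210 → 9 → 729 → 1080 → 513 → 153 → 153  — not 3-happy
211: 211 → 10 → 1  — 3-happy
3-happy: 211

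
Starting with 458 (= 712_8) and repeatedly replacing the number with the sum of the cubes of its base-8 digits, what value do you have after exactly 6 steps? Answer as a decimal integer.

559

458 = (7,1,2)_8 → 7³ + 1³ + 2³ = 343 + 1 + 8 = 352
352 = (5,4,0)_8 → 5³ + 4³ + 0³ = 125 + 64 + 0 = 189
189 = (2,7,5)_8 → 2³ + 7³ + 5³ = 8 + 343 + 125 = 476
476 = (7,3,4)_8 → 7³ + 3³ + 4³ = 343 + 27 + 64 = 434
434 = (6,6,2)_8 → 6³ + 6³ + 2³ = 216 + 216 + 8 = 440
440 = (6,7,0)_8 → 6³ + 7³ + 0³ = 216 + 343 + 0 = 559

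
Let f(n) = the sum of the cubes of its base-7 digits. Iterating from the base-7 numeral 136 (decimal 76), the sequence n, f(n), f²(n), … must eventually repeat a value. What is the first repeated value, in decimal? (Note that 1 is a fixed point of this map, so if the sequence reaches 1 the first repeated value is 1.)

244

76 = (1,3,6)_7 → 1³ + 3³ + 6³ = 1 + 27 + 216 = 244
244 = (4,6,6)_7 → 4³ + 6³ + 6³ = 64 + 216 + 216 = 496
496 = (1,3,0,6)_7 → 1³ + 3³ + 0³ + 6³ = 1 + 27 + 0 + 216 = 244  — 244 already appeared earlier.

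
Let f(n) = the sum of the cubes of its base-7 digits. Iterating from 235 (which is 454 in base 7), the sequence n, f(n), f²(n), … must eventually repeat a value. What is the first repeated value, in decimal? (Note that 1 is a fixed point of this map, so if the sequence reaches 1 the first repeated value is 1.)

217

235 = (4,5,4)_7 → 4³ + 5³ + 4³ = 64 + 125 + 64 = 253
253 = (5,1,1)_7 → 5³ + 1³ + 1³ = 125 + 1 + 1 = 127
127 = (2,4,1)_7 → 2³ + 4³ + 1³ = 8 + 64 + 1 = 73
73 = (1,3,3)_7 → 1³ + 3³ + 3³ = 1 + 27 + 27 = 55
55 = (1,0,6)_7 → 1³ + 0³ + 6³ = 1 + 0 + 216 = 217
217 = (4,3,0)_7 → 4³ + 3³ + 0³ = 64 + 27 + 0 = 91
91 = (1,6,0)_7 → 1³ + 6³ + 0³ = 1 + 216 + 0 = 217  — 217 already appeared earlier.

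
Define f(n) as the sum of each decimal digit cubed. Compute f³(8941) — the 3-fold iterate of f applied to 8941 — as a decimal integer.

136

8941 → 8³ + 9³ + 4³ + 1³ = 1306
1306 → 1³ + 3³ + 0³ + 6³ = 244
244 → 2³ + 4³ + 4³ = 136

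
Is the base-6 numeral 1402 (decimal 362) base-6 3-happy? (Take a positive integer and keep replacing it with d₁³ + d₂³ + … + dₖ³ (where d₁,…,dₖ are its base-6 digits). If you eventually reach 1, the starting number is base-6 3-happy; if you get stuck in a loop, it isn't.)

362 = (1,4,0,2)_6 → 73
73 = (2,0,1)_6 → 9
9 = (1,3)_6 → 28
28 = (4,4)_6 → 128
128 = (3,3,2)_6 → 62
62 = (1,4,2)_6 → 73  — 73 already seen; the sequence cycles without reaching 1.

not base-6 3-happy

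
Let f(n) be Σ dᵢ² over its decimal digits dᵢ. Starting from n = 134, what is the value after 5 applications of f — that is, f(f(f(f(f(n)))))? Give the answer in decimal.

58

134 → 1² + 3² + 4² = 26
26 → 2² + 6² = 40
40 → 4² + 0² = 16
16 → 1² + 6² = 37
37 → 3² + 7² = 58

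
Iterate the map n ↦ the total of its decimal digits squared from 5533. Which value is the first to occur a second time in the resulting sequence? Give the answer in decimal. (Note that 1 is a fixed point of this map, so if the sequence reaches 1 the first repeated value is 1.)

1

5533 → 5² + 5² + 3² + 3² = 25 + 25 + 9 + 9 = 68
68 → 6² + 8² = 36 + 64 = 100
100 → 1² + 0² + 0² = 1 + 0 + 0 = 1  — reached the fixed point 1.
1 → 1, so 1 is the first repeated value.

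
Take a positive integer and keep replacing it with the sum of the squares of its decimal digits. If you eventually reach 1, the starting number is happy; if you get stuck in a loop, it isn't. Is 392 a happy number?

happy

392 → 94
94 → 97
97 → 130
130 → 10
10 → 1  — reached 1.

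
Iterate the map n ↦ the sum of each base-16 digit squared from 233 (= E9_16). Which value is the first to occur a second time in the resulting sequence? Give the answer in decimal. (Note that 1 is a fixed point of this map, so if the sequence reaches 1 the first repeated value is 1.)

233 = (14,9)_16 → 14² + 9² = 196 + 81 = 277
277 = (1,1,5)_16 → 1² + 1² + 5² = 1 + 1 + 25 = 27
27 = (1,11)_16 → 1² + 11² = 1 + 121 = 122
122 = (7,10)_16 → 7² + 10² = 49 + 100 = 149
149 = (9,5)_16 → 9² + 5² = 81 + 25 = 106
106 = (6,10)_16 → 6² + 10² = 36 + 100 = 136
136 = (8,8)_16 → 8² + 8² = 64 + 64 = 128
128 = (8,0)_16 → 8² + 0² = 64 + 0 = 64
64 = (4,0)_16 → 4² + 0² = 16 + 0 = 16
16 = (1,0)_16 → 1² + 0² = 1 + 0 = 1  — reached the fixed point 1.
1 → 1, so 1 is the first repeated value.

1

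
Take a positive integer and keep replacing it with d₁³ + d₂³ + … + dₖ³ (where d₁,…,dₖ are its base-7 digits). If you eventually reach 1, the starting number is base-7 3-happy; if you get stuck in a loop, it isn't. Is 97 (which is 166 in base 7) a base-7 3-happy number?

97 = (1,6,6)_7 → 1³ + 6³ + 6³ = 433
433 = (1,1,5,6)_7 → 1³ + 1³ + 5³ + 6³ = 343
343 = (1,0,0,0)_7 → 1³ + 0³ + 0³ + 0³ = 1  — reached 1.

base-7 3-happy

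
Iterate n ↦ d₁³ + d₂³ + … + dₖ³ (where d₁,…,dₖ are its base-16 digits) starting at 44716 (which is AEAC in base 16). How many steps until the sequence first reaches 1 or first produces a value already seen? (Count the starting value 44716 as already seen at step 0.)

15

44716 = (10,14,10,12)_16 → 10³ + 14³ + 10³ + 12³ = 6472
6472 = (1,9,4,8)_16 → 1³ + 9³ + 4³ + 8³ = 1306
1306 = (5,1,10)_16 → 5³ + 1³ + 10³ = 1126
1126 = (4,6,6)_16 → 4³ + 6³ + 6³ = 496
496 = (1,15,0)_16 → 1³ + 15³ + 0³ = 3376
3376 = (13,3,0)_16 → 13³ + 3³ + 0³ = 2224
2224 = (8,11,0)_16 → 8³ + 11³ + 0³ = 1843
1843 = (7,3,3)_16 → 7³ + 3³ + 3³ = 397
397 = (1,8,13)_16 → 1³ + 8³ + 13³ = 2710
2710 = (10,9,6)_16 → 10³ + 9³ + 6³ = 1945
1945 = (7,9,9)_16 → 7³ + 9³ + 9³ = 1801
1801 = (7,0,9)_16 → 7³ + 0³ + 9³ = 1072
1072 = (4,3,0)_16 → 4³ + 3³ + 0³ = 91
91 = (5,11)_16 → 5³ + 11³ = 1456
1456 = (5,11,0)_16 → 5³ + 11³ + 0³ = 1456  — 1456 repeats.
That took 15 steps.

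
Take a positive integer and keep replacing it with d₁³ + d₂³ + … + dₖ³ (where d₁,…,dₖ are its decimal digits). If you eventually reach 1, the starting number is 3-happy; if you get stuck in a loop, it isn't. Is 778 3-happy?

3-happy

778 → 7³ + 7³ + 8³ = 343 + 343 + 512 = 1198
1198 → 1³ + 1³ + 9³ + 8³ = 1 + 1 + 729 + 512 = 1243
1243 → 1³ + 2³ + 4³ + 3³ = 1 + 8 + 64 + 27 = 100
100 → 1³ + 0³ + 0³ = 1 + 0 + 0 = 1  — reached 1.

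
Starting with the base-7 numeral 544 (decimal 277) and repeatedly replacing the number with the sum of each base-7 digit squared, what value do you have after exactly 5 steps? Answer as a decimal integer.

277 = (5,4,4)_7 → 5² + 4² + 4² = 25 + 16 + 16 = 57
57 = (1,1,1)_7 → 1² + 1² + 1² = 1 + 1 + 1 = 3
3 = (3)_7 → 3² = 9
9 = (1,2)_7 → 1² + 2² = 1 + 4 = 5
5 = (5)_7 → 5² = 25

25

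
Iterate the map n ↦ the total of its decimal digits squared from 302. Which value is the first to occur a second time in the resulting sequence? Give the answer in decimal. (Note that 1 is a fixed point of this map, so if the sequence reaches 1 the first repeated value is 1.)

1

302 → 3² + 0² + 2² = 13
13 → 1² + 3² = 10
10 → 1² + 0² = 1  — reached the fixed point 1.
1 → 1, so 1 is the first repeated value.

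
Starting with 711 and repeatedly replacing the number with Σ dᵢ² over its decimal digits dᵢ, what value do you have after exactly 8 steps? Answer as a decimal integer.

711 → 7² + 1² + 1² = 49 + 1 + 1 = 51
51 → 5² + 1² = 25 + 1 = 26
26 → 2² + 6² = 4 + 36 = 40
40 → 4² + 0² = 16 + 0 = 16
16 → 1² + 6² = 1 + 36 = 37
37 → 3² + 7² = 9 + 49 = 58
58 → 5² + 8² = 25 + 64 = 89
89 → 8² + 9² = 64 + 81 = 145

145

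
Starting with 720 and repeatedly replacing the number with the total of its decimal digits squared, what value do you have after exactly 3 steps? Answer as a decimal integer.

720 → 7² + 2² + 0² = 53
53 → 5² + 3² = 34
34 → 3² + 4² = 25

25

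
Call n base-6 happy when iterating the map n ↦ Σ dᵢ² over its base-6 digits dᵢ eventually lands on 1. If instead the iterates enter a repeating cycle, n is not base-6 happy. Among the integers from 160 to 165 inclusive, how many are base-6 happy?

160: 160 → 36 → 1  (reaches 1)
161: 161 → 45 → 11 → 26 → 20 → 13 → 5 → 25 → 17 → 29 → 41 → 26  (repeats 26)
162: 162 → 25 → 17 → 29 → 41 → 26 → 20 → 13 → 5 → 25  (repeats 25)
163: 163 → 26 → 20 → 13 → 5 → 25 → 17 → 29 → 41 → 26  (repeats 26)
164: 164 → 29 → 41 → 26 → 20 → 13 → 5 → 25 → 17 → 29  (repeats 29)
165: 165 → 34 → 41 → 26 → 20 → 13 → 5 → 25 → 17 → 29 → 41  (repeats 41)
base-6 happy: 160

1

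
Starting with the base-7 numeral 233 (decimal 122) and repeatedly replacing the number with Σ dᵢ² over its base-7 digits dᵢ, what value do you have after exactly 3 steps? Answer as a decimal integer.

10

122 = (2,3,3)_7 → 2² + 3² + 3² = 22
22 = (3,1)_7 → 3² + 1² = 10
10 = (1,3)_7 → 1² + 3² = 10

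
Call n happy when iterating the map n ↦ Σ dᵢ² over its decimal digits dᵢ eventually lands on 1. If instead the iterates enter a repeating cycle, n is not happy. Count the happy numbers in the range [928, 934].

928: 928 → 149 → 98 → 145 → 42 → 20 → 4 → 16 → 37 → 58 → 89 → 145  — not happy
929: 929 → 166 → 73 → 58 → 89 → 145 → 42 → 20 → 4 → 16 → 37 → 58  — not happy
930: 930 → 90 → 81 → 65 → 61 → 37 → 58 → 89 → 145 → 42 → 20 → 4 → 16 → 37  — not happy
931: 931 → 91 → 82 → 68 → 100 → 1  — happy
932: 932 → 94 → 97 → 130 → 10 → 1  — happy
933: 933 → 99 → 162 → 41 → 17 → 50 → 25 → 29 → 85 → 89 → 145 → 42 → 20 → 4 → 16 → 37 → 58 → 89  — not happy
934: 934 → 106 → 37 → 58 → 89 → 145 → 42 → 20 → 4 → 16 → 37  — not happy
happy: 931, 932

2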